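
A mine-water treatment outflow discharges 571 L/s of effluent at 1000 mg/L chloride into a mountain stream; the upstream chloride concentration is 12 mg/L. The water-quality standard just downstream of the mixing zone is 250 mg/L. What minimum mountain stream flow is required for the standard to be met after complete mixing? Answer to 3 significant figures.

Set C_mix = 250: (Q·12.00 + 571.0·1000) / (Q + 571.0) = 250
→ Q = 571.0·(1000 − 250)/(250 − 12.00) = 1799 L/s.

1800 L/s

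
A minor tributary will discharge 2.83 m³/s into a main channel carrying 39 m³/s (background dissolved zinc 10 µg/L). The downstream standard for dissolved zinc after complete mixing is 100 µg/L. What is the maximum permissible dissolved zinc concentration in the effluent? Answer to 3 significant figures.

At the limit, (Qr·Cr + Qe·Cₑ)/(Qr + Qe) = 100:
Cₑ = (41.83·100 − 39.00·10.00) / 2.830 = 1340 µg/L.

1340 µg/L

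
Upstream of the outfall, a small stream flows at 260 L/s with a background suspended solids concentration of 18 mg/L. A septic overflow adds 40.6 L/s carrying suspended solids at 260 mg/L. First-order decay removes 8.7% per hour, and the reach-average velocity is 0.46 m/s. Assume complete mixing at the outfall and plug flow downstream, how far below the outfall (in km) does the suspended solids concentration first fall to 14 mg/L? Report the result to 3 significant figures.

Conservation of mass: C = (260.0·18.00 + 40.60·260.0) / 300.6 = 15240/300.6 = 50.69 mg/L.
8.7%/h lost → k = −ln(1 − 0.087) = 0.09102 h⁻¹.
Set 50.69·exp(−k·t) = 14 → t = ln(50.69/14)/k = 50890 s = 14.14 h.
Distance = v·t = 0.46·50890 = 23410 m = 23.41 km.

23.4 km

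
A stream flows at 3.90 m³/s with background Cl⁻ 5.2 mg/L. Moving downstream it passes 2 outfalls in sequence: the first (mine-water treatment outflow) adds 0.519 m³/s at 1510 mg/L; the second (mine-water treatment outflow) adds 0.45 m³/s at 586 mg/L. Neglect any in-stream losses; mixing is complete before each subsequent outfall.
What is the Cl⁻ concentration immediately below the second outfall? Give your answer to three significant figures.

Below outfall 1: Q → 4.419 m³/s, C = (3.900·5.200 + 0.5190·1510)/4.419 = 181.9 mg/L.
Below outfall 2: Q → 4.869 m³/s, C = (4.419·181.9 + 0.4500·586.0)/4.869 = 219.3 mg/L.

219 mg/L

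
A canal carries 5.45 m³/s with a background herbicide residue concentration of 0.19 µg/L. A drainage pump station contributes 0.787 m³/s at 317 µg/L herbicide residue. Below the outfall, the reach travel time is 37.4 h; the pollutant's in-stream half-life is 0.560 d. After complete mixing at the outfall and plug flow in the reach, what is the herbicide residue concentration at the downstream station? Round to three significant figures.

5.84 µg/L

Mixed concentration C = ΣQC/ΣQ = (5.450·0.1900 + 0.7870·317.0) / 6.237 = 250.5/6.237 = 40.17 µg/L.
Half-life 0.560 d → k = ln 2 / 0.560 = 1.238 d⁻¹.
Decay over the reach: 40.17·exp(−kt) = 40.17·0.1453 = 5.837 µg/L.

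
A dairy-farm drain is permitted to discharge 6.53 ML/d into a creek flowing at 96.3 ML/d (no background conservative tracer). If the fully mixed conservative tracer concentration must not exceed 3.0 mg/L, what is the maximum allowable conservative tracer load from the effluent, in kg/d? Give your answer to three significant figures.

308 kg/d

Mass balance at the limit: 96.30·0 + 6.530·Cₑ = 102.8·3.0 → Cₑ = 47.24 mg/L.
6.530 ML/d = 0.07558 m³/s. Load = 0.07558 m³/s × 47.24 g/m³ × 86 400 s/d = 308.5 kg/d.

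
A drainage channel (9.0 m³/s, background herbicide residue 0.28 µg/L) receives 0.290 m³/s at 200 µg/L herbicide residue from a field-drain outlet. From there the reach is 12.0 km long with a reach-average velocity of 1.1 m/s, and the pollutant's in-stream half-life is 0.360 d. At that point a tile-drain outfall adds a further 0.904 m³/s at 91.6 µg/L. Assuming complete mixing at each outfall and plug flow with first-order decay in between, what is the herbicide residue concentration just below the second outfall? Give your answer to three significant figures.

Mixed concentration C = ΣQC/ΣQ = (9.000·0.2800 + 0.2900·200.0) / 9.290 = 60.52/9.290 = 6.515 µg/L; combined flow 9.290 m³/s.
Travel time t = 12.0·1000 / 1.1 = 10910 s = 3.030 h.
Half-life 0.360 d → k = ln 2 / 0.360 = 1.925 d⁻¹.
First-order decay: C = 6.515·exp(−k·t) = 6.515·0.7842 = 5.109 µg/L.
Second outfall: C = (9.290·5.109 + 0.9040·91.60)/10.19 = 12.78 µg/L.

12.8 µg/L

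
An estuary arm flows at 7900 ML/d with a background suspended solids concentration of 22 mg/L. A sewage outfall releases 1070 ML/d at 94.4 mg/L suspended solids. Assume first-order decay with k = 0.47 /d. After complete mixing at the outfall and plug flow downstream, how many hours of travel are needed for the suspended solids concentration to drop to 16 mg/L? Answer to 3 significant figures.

33.2 h

Conservation of mass: C = (7900·22.00 + 1070·94.40) / 8970 = 274800/8970 = 30.64 mg/L.
30.64·exp(−k·t) = 16 → t = ln(30.64/16)/k = 119400 s = 33.17 h.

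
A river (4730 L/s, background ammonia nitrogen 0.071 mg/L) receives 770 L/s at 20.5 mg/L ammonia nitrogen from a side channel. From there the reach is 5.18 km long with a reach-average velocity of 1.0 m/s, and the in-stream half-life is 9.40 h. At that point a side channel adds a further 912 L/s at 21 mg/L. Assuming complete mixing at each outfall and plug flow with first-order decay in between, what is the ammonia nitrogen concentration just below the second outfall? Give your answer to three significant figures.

5.25 mg/L

Mass balance: C = (4730·0.07100 + 770.0·20.50) / 5500 = 16120/5500 = 2.931 mg/L; combined flow 5500 L/s.
Travel time t = 5.18·1000 / 1.0 = 5180 s = 1.439 h.
Half-life 9.40 h → k = ln 2 / 9.40 = 0.07374 h⁻¹ = 1.770 d⁻¹.
First-order decay: C = 2.931·exp(−k·t) = 2.931·0.8993 = 2.636 mg/L.
At the second outfall, C = (5500·2.636 + 912.0·21.00) / (5500 + 912.0) = 5.248 mg/L.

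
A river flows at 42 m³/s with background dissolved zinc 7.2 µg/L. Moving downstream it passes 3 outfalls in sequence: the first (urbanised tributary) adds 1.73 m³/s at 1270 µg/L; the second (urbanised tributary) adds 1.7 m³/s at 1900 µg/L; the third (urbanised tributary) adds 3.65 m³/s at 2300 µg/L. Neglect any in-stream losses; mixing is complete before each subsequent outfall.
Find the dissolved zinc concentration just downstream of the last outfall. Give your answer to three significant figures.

288 µg/L

Outfall 1: combined Q = 43.73 m³/s; C = (42.00·7.200 + 1.730·1270)/43.73 = 57.16 µg/L.
Outfall 2: combined Q = 45.43 m³/s; C = (43.73·57.16 + 1.700·1900)/45.43 = 126.1 µg/L.
Outfall 3: combined Q = 49.08 m³/s; C = (45.43·126.1 + 3.650·2300)/49.08 = 287.8 µg/L.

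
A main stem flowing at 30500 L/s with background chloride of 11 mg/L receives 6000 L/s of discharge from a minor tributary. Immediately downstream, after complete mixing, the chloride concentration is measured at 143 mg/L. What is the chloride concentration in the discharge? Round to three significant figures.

814 mg/L

Mass balance: 30500·11.00 + 6000·Cₑ = 36500·143.0
→ Cₑ = (36500·143.0 − 30500·11.00) / 6000 = 814.0 mg/L.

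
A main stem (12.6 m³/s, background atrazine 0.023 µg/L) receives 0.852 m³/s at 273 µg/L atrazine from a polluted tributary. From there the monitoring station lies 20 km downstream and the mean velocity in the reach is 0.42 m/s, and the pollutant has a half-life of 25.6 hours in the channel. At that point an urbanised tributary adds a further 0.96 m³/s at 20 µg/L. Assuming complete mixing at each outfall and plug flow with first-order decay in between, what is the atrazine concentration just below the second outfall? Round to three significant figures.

Mixed concentration C = ΣQC/ΣQ = (12.60·0.02300 + 0.8520·273.0) / 13.45 = 232.9/13.45 = 17.31 µg/L; combined flow 13.45 m³/s.
Travel time t = 20·1000 / 0.42 = 47620 s = 13.23 h.
Half-life 25.6 h → k = ln 2 / 25.6 = 0.02708 h⁻¹ = 0.6498 d⁻¹.
First-order decay: C = 17.31·exp(−k·t) = 17.31·0.6990 = 12.10 µg/L.
At the second outfall, C = (13.45·12.10 + 0.9600·20.00) / (13.45 + 0.9600) = 12.63 µg/L.

12.6 µg/L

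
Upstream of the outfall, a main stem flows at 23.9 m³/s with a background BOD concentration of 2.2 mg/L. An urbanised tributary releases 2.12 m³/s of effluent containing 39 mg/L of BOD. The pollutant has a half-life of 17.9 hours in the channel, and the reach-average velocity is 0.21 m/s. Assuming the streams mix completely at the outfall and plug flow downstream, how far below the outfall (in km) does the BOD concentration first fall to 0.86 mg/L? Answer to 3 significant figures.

35.1 km

Mixed concentration C = ΣQC/ΣQ = (23.90·2.200 + 2.120·39.00) / 26.02 = 135.3/26.02 = 5.198 mg/L.
Half-life 17.9 h → k = ln 2 / 17.9 = 0.03872 h⁻¹ = 0.9294 d⁻¹.
Set 5.198·exp(−k·t) = 0.86 → t = ln(5.198/0.86)/k = 167300 s = 46.46 h.
Distance = v·t = 0.21·167300 = 35130 m = 35.13 km.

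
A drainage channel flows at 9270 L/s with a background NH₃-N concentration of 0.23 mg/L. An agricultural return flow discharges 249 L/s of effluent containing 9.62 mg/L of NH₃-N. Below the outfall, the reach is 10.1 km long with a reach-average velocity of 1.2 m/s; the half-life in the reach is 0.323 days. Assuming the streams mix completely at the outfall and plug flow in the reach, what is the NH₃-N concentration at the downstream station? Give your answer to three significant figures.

0.386 mg/L

Mixed concentration C = ΣQC/ΣQ = (9270·0.2300 + 249.0·9.620) / 9519 = 4527/9519 = 0.4756 mg/L.
Travel time t = 10.1·1000 / 1.2 = 8417 s = 2.338 h.
Half-life 0.323 d → k = ln 2 / 0.323 = 2.146 d⁻¹.
After decay, C = 0.4756 × e^(−kt) = 0.4756 × 0.8114 = 0.3859 mg/L.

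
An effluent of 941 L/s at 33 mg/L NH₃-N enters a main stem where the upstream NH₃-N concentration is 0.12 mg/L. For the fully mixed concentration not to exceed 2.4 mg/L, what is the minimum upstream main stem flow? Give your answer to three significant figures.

12600 L/s

Set C_mix = 2.4: (Q·0.1200 + 941.0·33.00) / (Q + 941.0) = 2.4
→ Q = 941.0·(33.00 − 2.4)/(2.4 − 0.1200) = 12630 L/s.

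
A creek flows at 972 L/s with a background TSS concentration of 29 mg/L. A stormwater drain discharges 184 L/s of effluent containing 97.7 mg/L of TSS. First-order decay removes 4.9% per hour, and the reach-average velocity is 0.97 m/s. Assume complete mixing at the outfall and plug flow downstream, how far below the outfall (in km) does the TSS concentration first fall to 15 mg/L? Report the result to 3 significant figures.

After mixing, C = (972.0·29.00 + 184.0·97.70) / 1156 = 46160/1156 = 39.93 mg/L.
4.9%/h lost → k = −ln(1 − 0.049) = 0.05024 h⁻¹.
Set 39.93·exp(−k·t) = 15 → t = ln(39.93/15)/k = 70160 s = 19.49 h.
Distance = v·t = 0.97·70160 = 68060 m = 68.06 km.

68.1 km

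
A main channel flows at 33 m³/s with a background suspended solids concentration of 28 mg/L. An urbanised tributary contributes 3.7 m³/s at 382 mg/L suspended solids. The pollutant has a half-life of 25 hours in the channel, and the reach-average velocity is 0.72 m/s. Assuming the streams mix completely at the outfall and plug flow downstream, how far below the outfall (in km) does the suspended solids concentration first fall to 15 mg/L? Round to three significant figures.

135 km

Mass balance: C = (33.00·28.00 + 3.700·382.0) / 36.70 = 2337/36.70 = 63.69 mg/L.
Half-life 25 h → k = ln 2 / 25 = 0.02773 h⁻¹ = 0.6654 d⁻¹.
Set 63.69·exp(−k·t) = 15 → t = ln(63.69/15)/k = 187700 s = 52.15 h.
Distance = v·t = 0.72·187700 = 135200 m = 135.2 km.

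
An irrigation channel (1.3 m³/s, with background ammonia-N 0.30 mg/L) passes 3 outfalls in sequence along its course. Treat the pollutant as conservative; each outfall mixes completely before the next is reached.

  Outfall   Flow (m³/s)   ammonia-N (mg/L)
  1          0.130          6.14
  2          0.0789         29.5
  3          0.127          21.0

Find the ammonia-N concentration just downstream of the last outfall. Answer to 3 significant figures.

3.78 mg/L

Below outfall 1: Q → 1.430 m³/s, C = (1.300·0.3000 + 0.1300·6.140)/1.430 = 0.8309 mg/L.
Below outfall 2: Q → 1.509 m³/s, C = (1.430·0.8309 + 0.07890·29.50)/1.509 = 2.330 mg/L.
Below outfall 3: Q → 1.636 m³/s, C = (1.509·2.330 + 0.1270·21.00)/1.636 = 3.779 mg/L.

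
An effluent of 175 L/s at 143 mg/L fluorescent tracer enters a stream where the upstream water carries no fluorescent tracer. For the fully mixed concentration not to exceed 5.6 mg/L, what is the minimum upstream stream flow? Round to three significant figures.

Set C_mix = 5.6: (Q·0 + 175.0·143.0) / (Q + 175.0) = 5.6
→ Q = 175.0·(143.0 − 5.6)/(5.6 − 0) = 4294 L/s.

4290 L/s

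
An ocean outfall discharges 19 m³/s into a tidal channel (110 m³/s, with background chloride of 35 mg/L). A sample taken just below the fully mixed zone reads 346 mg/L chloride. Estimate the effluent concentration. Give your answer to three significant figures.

2150 mg/L

Mass balance: 110.0·35.00 + 19.00·Cₑ = 129.0·346.0
→ Cₑ = (129.0·346.0 − 110.0·35.00) / 19.00 = 2147 mg/L.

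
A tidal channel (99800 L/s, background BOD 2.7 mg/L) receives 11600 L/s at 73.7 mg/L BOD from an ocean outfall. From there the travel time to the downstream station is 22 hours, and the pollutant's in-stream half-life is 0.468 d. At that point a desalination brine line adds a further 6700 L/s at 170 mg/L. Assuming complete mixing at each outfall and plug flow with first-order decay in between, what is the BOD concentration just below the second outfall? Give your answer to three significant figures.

12.1 mg/L

Conservation of mass: C = (99800·2.700 + 11600·73.70) / 111400 = 1124000/111400 = 10.09 mg/L; combined flow 111400 L/s.
Half-life 0.468 d → k = ln 2 / 0.468 = 1.481 d⁻¹.
Decay over the reach: 10.09·exp(−kt) = 10.09·0.2573 = 2.597 mg/L.
At the second outfall, C = (111400·2.597 + 6700·170.0) / (111400 + 6700) = 12.09 mg/L.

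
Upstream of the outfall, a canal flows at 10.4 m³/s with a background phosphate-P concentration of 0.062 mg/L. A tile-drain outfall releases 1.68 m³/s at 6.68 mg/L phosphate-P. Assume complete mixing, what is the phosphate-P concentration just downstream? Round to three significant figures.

0.982 mg/L

Conservation of mass: C = (10.40·0.06200 + 1.680·6.680) / 12.08 = 11.87/12.08 = 0.9824 mg/L.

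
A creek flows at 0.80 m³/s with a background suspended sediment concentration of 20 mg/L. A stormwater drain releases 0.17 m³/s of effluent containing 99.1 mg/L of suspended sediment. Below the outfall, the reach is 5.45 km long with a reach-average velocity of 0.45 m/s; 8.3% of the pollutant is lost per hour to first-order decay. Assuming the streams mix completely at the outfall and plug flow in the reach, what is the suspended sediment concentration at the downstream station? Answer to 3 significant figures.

After mixing, C = (0.8000·20.00 + 0.1700·99.10) / 0.9700 = 32.85/0.9700 = 33.86 mg/L.
Travel time t = 5.45·1000 / 0.45 = 12110 s = 3.364 h.
8.3%/h lost → k = −ln(1 − 0.083) = 0.08665 h⁻¹.
Decay over the reach: 33.86·exp(−kt) = 33.86·0.7471 = 25.30 mg/L.

25.3 mg/L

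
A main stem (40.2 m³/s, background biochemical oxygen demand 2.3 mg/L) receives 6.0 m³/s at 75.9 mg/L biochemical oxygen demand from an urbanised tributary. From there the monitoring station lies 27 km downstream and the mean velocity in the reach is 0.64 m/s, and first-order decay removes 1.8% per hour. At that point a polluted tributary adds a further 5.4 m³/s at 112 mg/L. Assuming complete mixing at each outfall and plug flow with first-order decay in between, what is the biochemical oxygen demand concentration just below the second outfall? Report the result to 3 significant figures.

Mixed concentration C = ΣQC/ΣQ = (40.20·2.300 + 6.000·75.90) / 46.20 = 547.9/46.20 = 11.86 mg/L; combined flow 46.20 m³/s.
Travel time t = 27·1000 / 0.64 = 42190 s = 11.72 h.
1.8%/h lost → k = −ln(1 − 0.018) = 0.01816 h⁻¹.
First-order decay: C = 11.86·exp(−k·t) = 11.86·0.8083 = 9.585 mg/L.
At the second outfall, C = (46.20·9.585 + 5.400·112.0) / (46.20 + 5.400) = 20.30 mg/L.

20.3 mg/L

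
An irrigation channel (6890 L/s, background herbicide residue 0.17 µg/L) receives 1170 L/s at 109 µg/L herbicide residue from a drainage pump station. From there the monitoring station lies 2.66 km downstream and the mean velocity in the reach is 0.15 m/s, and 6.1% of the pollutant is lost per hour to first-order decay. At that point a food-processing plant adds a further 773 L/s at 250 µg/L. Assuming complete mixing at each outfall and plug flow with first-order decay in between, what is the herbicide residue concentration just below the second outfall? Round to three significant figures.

32.6 µg/L

After mixing, C = (6890·0.1700 + 1170·109.0) / 8060 = 128700/8060 = 15.97 µg/L; combined flow 8060 L/s.
Travel time t = 2.66·1000 / 0.15 = 17730 s = 4.926 h.
6.1%/h lost → k = −ln(1 − 0.061) = 0.06294 h⁻¹.
Decay over the reach: 15.97·exp(−kt) = 15.97·0.7334 = 11.71 µg/L.
Second outfall: C = (8060·11.71 + 773.0·250.0)/8833 = 32.56 µg/L.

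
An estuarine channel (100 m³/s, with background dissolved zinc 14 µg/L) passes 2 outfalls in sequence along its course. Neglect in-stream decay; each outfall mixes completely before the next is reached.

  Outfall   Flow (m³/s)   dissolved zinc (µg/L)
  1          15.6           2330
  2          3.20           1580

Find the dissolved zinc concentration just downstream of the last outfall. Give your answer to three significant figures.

Outfall 1: combined Q = 115.6 m³/s; C = (100.0·14.00 + 15.60·2330)/115.6 = 326.5 µg/L.
Outfall 2: combined Q = 118.8 m³/s; C = (115.6·326.5 + 3.200·1580)/118.8 = 360.3 µg/L.

360 µg/L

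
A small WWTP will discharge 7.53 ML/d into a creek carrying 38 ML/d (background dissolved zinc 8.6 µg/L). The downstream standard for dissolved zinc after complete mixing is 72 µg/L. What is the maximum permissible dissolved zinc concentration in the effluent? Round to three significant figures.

At the limit, (Qr·Cr + Qe·Cₑ)/(Qr + Qe) = 72:
Cₑ = (45.53·72 − 38.00·8.600) / 7.530 = 391.9 µg/L.

392 µg/L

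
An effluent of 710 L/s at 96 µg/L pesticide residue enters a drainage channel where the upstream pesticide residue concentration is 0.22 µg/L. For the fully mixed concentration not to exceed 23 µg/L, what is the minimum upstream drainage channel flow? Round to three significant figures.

2280 L/s

Set C_mix = 23: (Q·0.2200 + 710.0·96.00) / (Q + 710.0) = 23
→ Q = 710.0·(96.00 − 23)/(23 − 0.2200) = 2275 L/s.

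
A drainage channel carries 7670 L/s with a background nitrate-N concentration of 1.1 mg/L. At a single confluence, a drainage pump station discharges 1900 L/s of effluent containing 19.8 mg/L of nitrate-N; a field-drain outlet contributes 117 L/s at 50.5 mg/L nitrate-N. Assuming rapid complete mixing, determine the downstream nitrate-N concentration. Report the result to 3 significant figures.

After mixing, C = (7670·1.100 + 1900·19.80 + 117.0·50.50) / 9687 = 51970/9687 = 5.364 mg/L.

5.36 mg/L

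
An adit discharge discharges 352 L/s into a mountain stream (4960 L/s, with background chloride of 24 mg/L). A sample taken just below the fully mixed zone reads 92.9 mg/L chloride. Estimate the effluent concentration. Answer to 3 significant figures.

Mass balance: 4960·24.00 + 352.0·Cₑ = 5312·92.90
→ Cₑ = (5312·92.90 − 4960·24.00) / 352.0 = 1064 mg/L.

1060 mg/L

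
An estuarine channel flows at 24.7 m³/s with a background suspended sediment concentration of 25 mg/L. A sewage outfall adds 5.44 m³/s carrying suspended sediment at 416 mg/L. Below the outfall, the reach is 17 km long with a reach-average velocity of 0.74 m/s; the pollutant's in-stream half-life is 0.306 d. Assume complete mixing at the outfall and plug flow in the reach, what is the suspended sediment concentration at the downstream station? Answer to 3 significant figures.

Mass balance: C = (24.70·25.00 + 5.440·416.0) / 30.14 = 2881/30.14 = 95.57 mg/L.
Travel time t = 17·1000 / 0.74 = 22970 s = 6.381 h.
Half-life 0.306 d → k = ln 2 / 0.306 = 2.265 d⁻¹.
Applying C = C₀e^(−kt): 95.57 × 0.5476 = 52.33 mg/L.

52.3 mg/L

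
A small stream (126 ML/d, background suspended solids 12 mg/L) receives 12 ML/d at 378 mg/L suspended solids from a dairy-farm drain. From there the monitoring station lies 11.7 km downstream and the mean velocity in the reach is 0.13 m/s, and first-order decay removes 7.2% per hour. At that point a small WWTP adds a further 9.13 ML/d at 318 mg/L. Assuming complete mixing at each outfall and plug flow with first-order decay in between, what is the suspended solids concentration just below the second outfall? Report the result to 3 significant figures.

Mixed concentration C = ΣQC/ΣQ = (126.0·12.00 + 12.00·378.0) / 138.0 = 6048/138.0 = 43.83 mg/L; combined flow 138.0 ML/d.
Travel time t = 11.7·1000 / 0.13 = 90000 s = 25.00 h.
7.2%/h lost → k = −ln(1 − 0.072) = 0.07472 h⁻¹.
After decay, C = 43.83 × e^(−kt) = 43.83 × 0.1544 = 6.768 mg/L.
Second outfall: C = (138.0·6.768 + 9.130·318.0)/147.1 = 26.08 mg/L.

26.1 mg/L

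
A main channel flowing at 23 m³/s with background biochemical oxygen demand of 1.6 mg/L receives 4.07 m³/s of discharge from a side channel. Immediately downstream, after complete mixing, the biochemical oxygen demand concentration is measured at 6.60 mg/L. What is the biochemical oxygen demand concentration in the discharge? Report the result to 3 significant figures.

34.9 mg/L

Mass balance: 23.00·1.600 + 4.070·Cₑ = 27.07·6.600
→ Cₑ = (27.07·6.600 − 23.00·1.600) / 4.070 = 34.86 mg/L.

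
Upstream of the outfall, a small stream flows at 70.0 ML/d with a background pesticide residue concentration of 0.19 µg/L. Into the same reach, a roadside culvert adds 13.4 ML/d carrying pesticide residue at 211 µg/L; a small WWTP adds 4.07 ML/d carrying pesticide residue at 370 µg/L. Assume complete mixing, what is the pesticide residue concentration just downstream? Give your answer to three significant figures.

49.7 µg/L

Mass balance: C = (70.00·0.1900 + 13.40·211.0 + 4.070·370.0) / 87.47 = 4347/87.47 = 49.69 µg/L.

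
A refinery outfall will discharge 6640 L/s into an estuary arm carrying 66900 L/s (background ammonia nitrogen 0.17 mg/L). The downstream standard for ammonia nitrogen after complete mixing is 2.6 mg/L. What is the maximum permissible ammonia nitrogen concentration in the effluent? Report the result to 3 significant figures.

At the limit, (Qr·Cr + Qe·Cₑ)/(Qr + Qe) = 2.6:
Cₑ = (73540·2.6 − 66900·0.1700) / 6640 = 27.08 mg/L.

27.1 mg/L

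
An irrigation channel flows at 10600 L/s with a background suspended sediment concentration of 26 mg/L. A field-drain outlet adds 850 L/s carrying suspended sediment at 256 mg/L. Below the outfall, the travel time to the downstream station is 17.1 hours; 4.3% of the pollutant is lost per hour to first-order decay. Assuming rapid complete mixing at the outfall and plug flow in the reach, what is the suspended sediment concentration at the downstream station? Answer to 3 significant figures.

Mixed concentration C = ΣQC/ΣQ = (10600·26.00 + 850.0·256.0) / 11450 = 493200/11450 = 43.07 mg/L.
4.3%/h lost → k = −ln(1 − 0.043) = 0.04395 h⁻¹.
First-order decay: C = 43.07·exp(−k·t) = 43.07·0.4716 = 20.31 mg/L.

20.3 mg/L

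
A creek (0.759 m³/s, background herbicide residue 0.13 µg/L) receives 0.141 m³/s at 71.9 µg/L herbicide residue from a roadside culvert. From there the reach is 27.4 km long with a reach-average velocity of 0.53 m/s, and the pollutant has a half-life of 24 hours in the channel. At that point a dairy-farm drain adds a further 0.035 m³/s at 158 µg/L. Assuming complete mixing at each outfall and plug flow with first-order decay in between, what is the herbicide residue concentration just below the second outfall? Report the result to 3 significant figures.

After mixing, C = (0.7590·0.1300 + 0.1410·71.90) / 0.9000 = 10.24/0.9000 = 11.37 µg/L; combined flow 0.9000 m³/s.
Travel time t = 27.4·1000 / 0.53 = 51700 s = 14.36 h.
Half-life 24 h → k = ln 2 / 24 = 0.02888 h⁻¹ = 0.6931 d⁻¹.
After decay, C = 11.37 × e^(−kt) = 11.37 × 0.6605 = 7.513 µg/L.
At the second outfall, C = (0.9000·7.513 + 0.03500·158.0) / (0.9000 + 0.03500) = 13.15 µg/L.

13.1 µg/L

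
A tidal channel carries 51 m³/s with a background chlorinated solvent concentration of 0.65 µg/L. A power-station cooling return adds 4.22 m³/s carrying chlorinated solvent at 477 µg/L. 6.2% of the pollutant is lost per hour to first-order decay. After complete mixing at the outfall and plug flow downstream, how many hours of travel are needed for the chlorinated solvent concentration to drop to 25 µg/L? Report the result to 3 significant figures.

Mass balance: C = (51.00·0.6500 + 4.220·477.0) / 55.22 = 2046/55.22 = 37.05 µg/L.
6.2%/h lost → k = −ln(1 − 0.062) = 0.06401 h⁻¹.
37.05·exp(−k·t) = 25 → t = ln(37.05/25)/k = 22130 s = 6.148 h.

6.15 h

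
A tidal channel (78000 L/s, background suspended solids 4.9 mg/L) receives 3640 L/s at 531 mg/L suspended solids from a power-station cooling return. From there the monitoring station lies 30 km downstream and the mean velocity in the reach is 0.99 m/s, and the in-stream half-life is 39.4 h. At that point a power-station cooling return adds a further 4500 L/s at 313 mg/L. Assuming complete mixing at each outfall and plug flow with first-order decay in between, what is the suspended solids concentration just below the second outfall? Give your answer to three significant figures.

39.5 mg/L

Flow-weighted average: C = (78000·4.900 + 3640·531.0) / 81640 = 2315000/81640 = 28.36 mg/L; combined flow 81640 L/s.
Travel time t = 30·1000 / 0.99 = 30300 s = 8.418 h.
Half-life 39.4 h → k = ln 2 / 39.4 = 0.01759 h⁻¹ = 0.4222 d⁻¹.
Applying C = C₀e^(−kt): 28.36 × 0.8624 = 24.45 mg/L.
Second outfall: C = (81640·24.45 + 4500·313.0)/86140 = 39.53 mg/L.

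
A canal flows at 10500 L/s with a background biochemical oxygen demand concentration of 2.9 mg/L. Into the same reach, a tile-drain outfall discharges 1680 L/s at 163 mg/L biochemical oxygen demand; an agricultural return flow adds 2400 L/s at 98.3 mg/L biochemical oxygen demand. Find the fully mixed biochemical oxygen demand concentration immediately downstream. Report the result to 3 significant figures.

Mass balance: C = (10500·2.900 + 1680·163.0 + 2400·98.30) / 14580 = 540200/14580 = 37.05 mg/L.

37.1 mg/L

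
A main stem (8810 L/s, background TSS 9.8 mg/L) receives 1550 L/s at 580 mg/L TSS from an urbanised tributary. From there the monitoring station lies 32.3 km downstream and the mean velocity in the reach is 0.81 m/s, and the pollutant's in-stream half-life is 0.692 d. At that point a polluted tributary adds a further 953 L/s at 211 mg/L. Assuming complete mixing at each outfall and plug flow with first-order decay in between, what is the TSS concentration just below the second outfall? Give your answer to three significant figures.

Mixed concentration C = ΣQC/ΣQ = (8810·9.800 + 1550·580.0) / 10360 = 985300/10360 = 95.11 mg/L; combined flow 10360 L/s.
Travel time t = 32.3·1000 / 0.81 = 39880 s = 11.08 h.
Half-life 0.692 d → k = ln 2 / 0.692 = 1.002 d⁻¹.
After decay, C = 95.11 × e^(−kt) = 95.11 × 0.6298 = 59.90 mg/L.
Second outfall: C = (10360·59.90 + 953.0·211.0)/11310 = 72.63 mg/L.

72.6 mg/L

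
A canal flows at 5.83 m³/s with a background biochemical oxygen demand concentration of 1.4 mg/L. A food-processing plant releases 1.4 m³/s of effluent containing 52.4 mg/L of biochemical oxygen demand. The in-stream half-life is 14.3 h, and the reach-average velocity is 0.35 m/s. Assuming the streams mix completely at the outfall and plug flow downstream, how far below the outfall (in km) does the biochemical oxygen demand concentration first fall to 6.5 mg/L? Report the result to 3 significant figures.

Mass balance: C = (5.830·1.400 + 1.400·52.40) / 7.230 = 81.52/7.230 = 11.28 mg/L.
Half-life 14.3 h → k = ln 2 / 14.3 = 0.04847 h⁻¹ = 1.163 d⁻¹.
Set 11.28·exp(−k·t) = 6.5 → t = ln(11.28/6.5)/k = 40910 s = 11.36 h.
Distance = v·t = 0.35·40910 = 14320 m = 14.32 km.

14.3 km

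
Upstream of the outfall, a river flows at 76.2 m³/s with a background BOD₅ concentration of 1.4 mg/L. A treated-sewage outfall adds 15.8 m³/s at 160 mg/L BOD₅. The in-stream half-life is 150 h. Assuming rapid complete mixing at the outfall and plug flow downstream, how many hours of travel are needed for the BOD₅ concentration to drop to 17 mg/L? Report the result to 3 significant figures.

113 h

Conservation of mass: C = (76.20·1.400 + 15.80·160.0) / 92.00 = 2635/92.00 = 28.64 mg/L.
Half-life 150 h → k = ln 2 / 150 = 0.004621 h⁻¹ = 0.1109 d⁻¹.
28.64·exp(−k·t) = 17 → t = ln(28.64/17)/k = 406300 s = 112.9 h.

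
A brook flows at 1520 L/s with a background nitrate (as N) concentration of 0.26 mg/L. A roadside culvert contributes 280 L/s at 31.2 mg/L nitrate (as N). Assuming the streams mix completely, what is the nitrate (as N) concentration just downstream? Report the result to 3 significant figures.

5.07 mg/L

Flow-weighted average: C = (1520·0.2600 + 280.0·31.20) / 1800 = 9131/1800 = 5.073 mg/L.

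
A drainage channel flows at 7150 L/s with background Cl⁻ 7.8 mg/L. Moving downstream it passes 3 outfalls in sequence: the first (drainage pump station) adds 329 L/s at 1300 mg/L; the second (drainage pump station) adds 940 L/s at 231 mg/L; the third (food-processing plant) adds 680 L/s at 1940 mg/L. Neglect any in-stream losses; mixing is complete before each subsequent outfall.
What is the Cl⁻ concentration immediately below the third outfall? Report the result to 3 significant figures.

222 mg/L

Outfall 1: combined Q = 7479 L/s; C = (7150·7.800 + 329.0·1300)/7479 = 64.64 mg/L.
Outfall 2: combined Q = 8419 L/s; C = (7479·64.64 + 940.0·231.0)/8419 = 83.22 mg/L.
Outfall 3: combined Q = 9099 L/s; C = (8419·83.22 + 680.0·1940)/9099 = 222.0 mg/L.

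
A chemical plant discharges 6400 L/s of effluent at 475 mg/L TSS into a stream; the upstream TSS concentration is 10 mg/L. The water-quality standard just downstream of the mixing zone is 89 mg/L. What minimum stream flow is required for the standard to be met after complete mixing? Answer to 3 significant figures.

Set C_mix = 89: (Q·10.00 + 6400·475.0) / (Q + 6400) = 89
→ Q = 6400·(475.0 − 89)/(89 − 10.00) = 31270 L/s.

31300 L/s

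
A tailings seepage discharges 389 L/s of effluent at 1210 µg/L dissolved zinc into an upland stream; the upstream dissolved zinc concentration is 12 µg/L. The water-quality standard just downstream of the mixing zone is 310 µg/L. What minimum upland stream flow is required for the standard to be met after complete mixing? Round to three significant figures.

Set C_mix = 310: (Q·12.00 + 389.0·1210) / (Q + 389.0) = 310
→ Q = 389.0·(1210 − 310)/(310 − 12.00) = 1175 L/s.

1170 L/s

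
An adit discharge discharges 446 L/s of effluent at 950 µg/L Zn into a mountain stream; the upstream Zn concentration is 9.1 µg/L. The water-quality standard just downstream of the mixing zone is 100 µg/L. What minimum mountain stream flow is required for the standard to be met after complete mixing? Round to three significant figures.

Set C_mix = 100: (Q·9.100 + 446.0·950.0) / (Q + 446.0) = 100
→ Q = 446.0·(950.0 − 100)/(100 − 9.100) = 4171 L/s.

4170 L/s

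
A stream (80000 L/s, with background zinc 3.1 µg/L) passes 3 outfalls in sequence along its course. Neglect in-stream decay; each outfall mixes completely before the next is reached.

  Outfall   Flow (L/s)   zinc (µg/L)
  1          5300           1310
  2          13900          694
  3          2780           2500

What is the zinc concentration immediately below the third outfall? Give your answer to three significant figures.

233 µg/L

Outfall 1: combined Q = 85300 L/s; C = (80000·3.100 + 5300·1310)/85300 = 84.30 µg/L.
Outfall 2: combined Q = 99200 L/s; C = (85300·84.30 + 13900·694.0)/99200 = 169.7 µg/L.
Outfall 3: combined Q = 102000 L/s; C = (99200·169.7 + 2780·2500)/102000 = 233.3 µg/L.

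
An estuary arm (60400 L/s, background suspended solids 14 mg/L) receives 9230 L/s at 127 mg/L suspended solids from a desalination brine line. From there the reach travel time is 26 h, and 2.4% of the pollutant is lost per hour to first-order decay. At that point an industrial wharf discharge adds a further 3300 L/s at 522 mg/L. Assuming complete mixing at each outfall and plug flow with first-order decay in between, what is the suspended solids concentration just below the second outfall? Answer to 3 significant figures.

Mass balance: C = (60400·14.00 + 9230·127.0) / 69630 = 2018000/69630 = 28.98 mg/L; combined flow 69630 L/s.
2.4%/h lost → k = −ln(1 − 0.024) = 0.02429 h⁻¹.
First-order decay: C = 28.98·exp(−k·t) = 28.98·0.5317 = 15.41 mg/L.
At the second outfall, C = (69630·15.41 + 3300·522.0) / (69630 + 3300) = 38.33 mg/L.

38.3 mg/L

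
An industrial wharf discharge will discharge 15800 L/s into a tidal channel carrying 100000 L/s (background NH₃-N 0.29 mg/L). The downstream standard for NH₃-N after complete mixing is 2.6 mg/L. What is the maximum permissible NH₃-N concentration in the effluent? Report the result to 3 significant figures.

At the limit, (Qr·Cr + Qe·Cₑ)/(Qr + Qe) = 2.6:
Cₑ = (115800·2.6 − 100000·0.2900) / 15800 = 17.22 mg/L.

17.2 mg/L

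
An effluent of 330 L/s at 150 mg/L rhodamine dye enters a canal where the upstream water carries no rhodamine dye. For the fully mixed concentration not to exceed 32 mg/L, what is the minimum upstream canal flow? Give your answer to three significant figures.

Set C_mix = 32: (Q·0 + 330.0·150.0) / (Q + 330.0) = 32
→ Q = 330.0·(150.0 − 32)/(32 − 0) = 1217 L/s.

1220 L/s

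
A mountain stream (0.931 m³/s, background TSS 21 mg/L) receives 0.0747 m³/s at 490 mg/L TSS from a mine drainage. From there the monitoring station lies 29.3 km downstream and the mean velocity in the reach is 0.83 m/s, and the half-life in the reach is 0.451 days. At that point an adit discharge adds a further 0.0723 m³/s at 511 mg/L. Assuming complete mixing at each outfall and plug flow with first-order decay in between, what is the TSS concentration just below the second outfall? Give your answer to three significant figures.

62.1 mg/L

Conservation of mass: C = (0.9310·21.00 + 0.07470·490.0) / 1.006 = 56.15/1.006 = 55.84 mg/L; combined flow 1.006 m³/s.
Travel time t = 29.3·1000 / 0.83 = 35300 s = 9.806 h.
Half-life 0.451 d → k = ln 2 / 0.451 = 1.537 d⁻¹.
After decay, C = 55.84 × e^(−kt) = 55.84 × 0.5337 = 29.80 mg/L.
Second outfall: C = (1.006·29.80 + 0.07230·511.0)/1.078 = 62.07 mg/L.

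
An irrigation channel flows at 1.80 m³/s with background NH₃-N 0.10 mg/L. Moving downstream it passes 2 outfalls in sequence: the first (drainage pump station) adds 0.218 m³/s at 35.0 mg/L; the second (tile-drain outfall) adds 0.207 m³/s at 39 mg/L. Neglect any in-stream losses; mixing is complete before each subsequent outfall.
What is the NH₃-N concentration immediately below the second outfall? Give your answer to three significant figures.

7.14 mg/L

Below outfall 1: Q → 2.018 m³/s, C = (1.800·0.1000 + 0.2180·35.00)/2.018 = 3.870 mg/L.
Below outfall 2: Q → 2.225 m³/s, C = (2.018·3.870 + 0.2070·39.00)/2.225 = 7.138 mg/L.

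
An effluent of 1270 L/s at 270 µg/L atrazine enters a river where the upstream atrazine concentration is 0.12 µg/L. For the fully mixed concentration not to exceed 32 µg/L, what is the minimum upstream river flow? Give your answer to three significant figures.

Set C_mix = 32: (Q·0.1200 + 1270·270.0) / (Q + 1270) = 32
→ Q = 1270·(270.0 − 32)/(32 − 0.1200) = 9481 L/s.

9480 L/s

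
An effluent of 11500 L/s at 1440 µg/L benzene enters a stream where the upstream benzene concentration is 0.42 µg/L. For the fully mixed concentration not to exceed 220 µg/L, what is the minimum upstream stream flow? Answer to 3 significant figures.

Set C_mix = 220: (Q·0.4200 + 11500·1440) / (Q + 11500) = 220
→ Q = 11500·(1440 − 220)/(220 − 0.4200) = 63890 L/s.

63900 L/s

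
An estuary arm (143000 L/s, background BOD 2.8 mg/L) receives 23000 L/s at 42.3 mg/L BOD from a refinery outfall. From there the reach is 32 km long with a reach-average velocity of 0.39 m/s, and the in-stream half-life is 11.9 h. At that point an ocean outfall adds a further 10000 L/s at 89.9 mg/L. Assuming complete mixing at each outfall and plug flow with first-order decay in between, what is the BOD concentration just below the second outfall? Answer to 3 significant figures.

7.18 mg/L

Mass balance: C = (143000·2.800 + 23000·42.30) / 166000 = 1373000/166000 = 8.273 mg/L; combined flow 166000 L/s.
Travel time t = 32·1000 / 0.39 = 82050 s = 22.79 h.
Half-life 11.9 h → k = ln 2 / 11.9 = 0.05825 h⁻¹ = 1.398 d⁻¹.
After decay, C = 8.273 × e^(−kt) = 8.273 × 0.2651 = 2.193 mg/L.
At the second outfall, C = (166000·2.193 + 10000·89.90) / (166000 + 10000) = 7.177 mg/L.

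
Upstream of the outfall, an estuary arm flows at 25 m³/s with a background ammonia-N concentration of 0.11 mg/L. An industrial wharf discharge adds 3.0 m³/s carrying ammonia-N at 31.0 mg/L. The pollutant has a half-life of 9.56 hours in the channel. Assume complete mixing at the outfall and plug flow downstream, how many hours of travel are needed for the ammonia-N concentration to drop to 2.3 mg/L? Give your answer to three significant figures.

Conservation of mass: C = (25.00·0.1100 + 3.000·31.00) / 28.00 = 95.75/28.00 = 3.420 mg/L.
Half-life 9.56 h → k = ln 2 / 9.56 = 0.07250 h⁻¹ = 1.740 d⁻¹.
3.420·exp(−k·t) = 2.3 → t = ln(3.420/2.3)/k = 19690 s = 5.470 h.

5.47 h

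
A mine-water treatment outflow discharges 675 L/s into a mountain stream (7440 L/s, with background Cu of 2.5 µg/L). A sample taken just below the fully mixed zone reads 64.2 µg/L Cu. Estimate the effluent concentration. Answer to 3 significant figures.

Mass balance: 7440·2.500 + 675.0·Cₑ = 8115·64.20
→ Cₑ = (8115·64.20 − 7440·2.500) / 675.0 = 744.3 µg/L.

744 µg/L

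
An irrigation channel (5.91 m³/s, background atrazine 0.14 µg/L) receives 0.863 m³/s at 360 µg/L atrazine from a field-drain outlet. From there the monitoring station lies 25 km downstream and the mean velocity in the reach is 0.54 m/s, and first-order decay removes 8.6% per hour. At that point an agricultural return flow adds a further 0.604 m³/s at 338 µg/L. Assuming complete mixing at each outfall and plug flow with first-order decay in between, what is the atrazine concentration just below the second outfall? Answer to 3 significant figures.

Mixed concentration C = ΣQC/ΣQ = (5.910·0.1400 + 0.8630·360.0) / 6.773 = 311.5/6.773 = 45.99 µg/L; combined flow 6.773 m³/s.
Travel time t = 25·1000 / 0.54 = 46300 s = 12.86 h.
8.6%/h lost → k = −ln(1 − 0.086) = 0.08992 h⁻¹.
Applying C = C₀e^(−kt): 45.99 × 0.3146 = 14.47 µg/L.
Second outfall: C = (6.773·14.47 + 0.6040·338.0)/7.377 = 40.96 µg/L.

41.0 µg/L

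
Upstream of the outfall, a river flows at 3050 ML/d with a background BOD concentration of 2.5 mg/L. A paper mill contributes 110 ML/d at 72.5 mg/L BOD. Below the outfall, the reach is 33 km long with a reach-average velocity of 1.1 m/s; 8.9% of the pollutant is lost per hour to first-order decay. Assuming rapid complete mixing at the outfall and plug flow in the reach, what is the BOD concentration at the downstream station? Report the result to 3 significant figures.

2.27 mg/L

Mass balance: C = (3050·2.500 + 110.0·72.50) / 3160 = 15600/3160 = 4.937 mg/L.
Travel time t = 33·1000 / 1.1 = 30000 s = 8.333 h.
8.9%/h lost → k = −ln(1 − 0.089) = 0.09321 h⁻¹.
Applying C = C₀e^(−kt): 4.937 × 0.4599 = 2.270 mg/L.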